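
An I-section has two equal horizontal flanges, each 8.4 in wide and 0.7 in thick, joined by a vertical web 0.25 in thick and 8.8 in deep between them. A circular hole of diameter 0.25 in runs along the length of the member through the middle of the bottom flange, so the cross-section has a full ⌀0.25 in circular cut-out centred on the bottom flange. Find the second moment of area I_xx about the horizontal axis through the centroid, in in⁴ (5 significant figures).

Treat the section as a set of non-overlapping primitives; coordinates are from the bounding-box lower-left.
Bottom flange: 8.4 × 0.7, A = 5.88 in², y = 0.35 in, Ī = 0.2401 in⁴.
Web: 0.25 × 8.8, A = 2.2 in², y = 5.1 in, Ī = 14.19733 in⁴.
Top flange: 8.4 × 0.7, A = 5.88 in², y = 9.85 in, Ī = 0.2401 in⁴.
Hole (subtracted): ⌀0.25, A = 0.04908739 in², y = 0.35 in, Ī = 0.0001917476 in⁴.
Centroid: ȳ = ΣA·y / ΣA = 5.116761 in.
Transfer each piece to the horizontal axis through the centroid using Ī + A·d² with d = y − 5.116761:
  bottom flange: d = -4.766761 in → contributes +133.8455 in⁴
  web: d = -0.01676131 in → contributes +14.19795 in⁴
  top flange: d = 4.733239 in → contributes +131.973 in⁴
  hole: d = -4.766761 in → contributes −1.115556 in⁴
Total I = 278.9009 in⁴.

I_xx ≈ 278.90 in⁴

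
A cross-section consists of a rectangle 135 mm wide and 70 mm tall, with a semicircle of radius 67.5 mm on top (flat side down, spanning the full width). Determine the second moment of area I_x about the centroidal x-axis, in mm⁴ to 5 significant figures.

I_x ≈ 2.2635 × 10⁷ mm⁴

Split into non-overlapping primitives; take the origin at the lower-left of the bounding box.
Rectangular body: 135 × 70, A = 9 450 mm², y = 35 mm, Ī = 3 858 750 mm⁴.
Semicircular cap: semicircle r = 67.5, A = 7156.941 mm², y = 98.64789 mm, Ī = 2 278 490 mm⁴.
Centroid: ȳ = ΣA·y / ΣA = 62.42975 mm.
Transfer each piece to the centroidal x-axis using Ī + A·d² with d = y − 62.42975:
  rectangular body: d = -27.42975 mm → contributes +10 968 845 mm⁴
  semicircular cap: d = 36.21814 mm → contributes +11 666 635 mm⁴
Total I = 22 635 480 mm⁴.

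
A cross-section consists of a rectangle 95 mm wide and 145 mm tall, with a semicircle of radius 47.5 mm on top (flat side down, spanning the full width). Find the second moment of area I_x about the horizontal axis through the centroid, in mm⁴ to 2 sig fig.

Decompose the section into non-overlapping parts with the origin at the bottom-left of its bounding rectangle.
Rectangular body: 95 × 145, A = 13 775 mm², y = 72.5 mm, Ī = 24 134 948 mm⁴.
Semicircular cap: semicircle r = 47.5, A = 3 544 mm², y = 165.2 mm, Ī = 558 736 mm⁴.
Centroid: ȳ = ΣA·y / ΣA = 91.46 mm.
Transfer each piece to the horizontal axis through the centroid using Ī + A·d² with d = y − 91.46:
  rectangular body: d = -18.96 mm → contributes +29 087 577 mm⁴
  semicircular cap: d = 73.7 mm → contributes +19 808 273 mm⁴
Total I = 48 895 850 mm⁴.

I_x ≈ 4.9 × 10⁷ mm⁴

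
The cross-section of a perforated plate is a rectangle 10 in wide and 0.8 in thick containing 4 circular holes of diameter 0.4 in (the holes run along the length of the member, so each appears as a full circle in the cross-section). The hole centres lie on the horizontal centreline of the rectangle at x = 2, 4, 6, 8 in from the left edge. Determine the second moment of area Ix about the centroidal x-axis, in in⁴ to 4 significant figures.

Ix ≈ 0.4216 in⁴

Split into non-overlapping primitives; take the origin at the lower-left of the bounding box.
Plate: 10 × 0.8, A = 8 in², y = 0.4 in, Ī = 0.426667 in⁴.
Hole 1 (subtracted): ⌀0.4, A = 0.125664 in², y = 0.4 in, Ī = 0.00125664 in⁴.
Hole 2 (subtracted): ⌀0.4, A = 0.125664 in², y = 0.4 in, Ī = 0.00125664 in⁴.
Hole 3 (subtracted): ⌀0.4, A = 0.125664 in², y = 0.4 in, Ī = 0.00125664 in⁴.
Hole 4 (subtracted): ⌀0.4, A = 0.125664 in², y = 0.4 in, Ī = 0.00125664 in⁴.
By symmetry the centroid is at mid-height, ȳ = 0.4 in.
All pieces are centred on the centroidal x-axis, so I = ΣĪ (holes subtracted) = 0.42164 in⁴.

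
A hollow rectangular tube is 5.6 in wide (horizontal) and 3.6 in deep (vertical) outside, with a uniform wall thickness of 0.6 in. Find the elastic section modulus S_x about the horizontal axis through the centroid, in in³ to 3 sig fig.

Break the section into simple shapes (no overlaps), measuring from the bottom-left corner of the bounding box.
Outer rectangle: 5.6 × 3.6, A = 20.16 in², y = 1.8 in, Ī = 21.773 in⁴.
Inner void (subtracted): 4.4 × 2.4, A = 10.56 in², y = 1.8 in, Ī = 5.0688 in⁴.
By symmetry the centroid is at mid-height, ȳ = 1.8 in.
All pieces are centred on the horizontal axis through the centroid, so I = ΣĪ (holes subtracted) = 16.704 in⁴.
Extreme fibre distance c = 1.8 in; S = I/c = 9.28 in³.

S_x ≈ 9.28 in³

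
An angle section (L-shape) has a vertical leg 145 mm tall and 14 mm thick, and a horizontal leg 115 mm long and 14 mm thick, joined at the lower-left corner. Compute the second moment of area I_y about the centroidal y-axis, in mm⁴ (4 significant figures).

I_y ≈ 3.991 × 10⁶ mm⁴

Split into non-overlapping primitives; take the origin at the lower-left of the bounding box.
Vertical leg: 14 × 145, A = 2 030 mm², x = 7 mm, Ī = 33156.7 mm⁴.
Horizontal leg (remainder): 101 × 14, A = 1 414 mm², x = 64.5 mm, Ī = 1 202 018 mm⁴.
Centroid: x̄ = ΣA·x / ΣA = 30.6077 mm.
Transfer each piece to the centroidal y-axis using Ī + A·d² with d = x − 30.6077:
  vertical leg: d = -23.6077 mm → contributes +1 164 526 mm⁴
  horizontal leg (remainder): d = 33.8923 mm → contributes +2 826 260 mm⁴
Total I = 3 990 786 mm⁴.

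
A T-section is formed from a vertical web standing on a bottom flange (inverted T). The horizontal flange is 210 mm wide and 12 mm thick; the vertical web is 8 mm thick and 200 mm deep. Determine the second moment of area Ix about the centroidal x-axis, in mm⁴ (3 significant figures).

Decompose the section into non-overlapping parts with the origin at the bottom-left of its bounding rectangle.
Flange: 210 × 12, A = 2 520 mm², y = 6 mm, Ī = 30 240 mm⁴.
Web: 8 × 200, A = 1 600 mm², y = 112 mm, Ī = 5 333 333 mm⁴.
Centroid: ȳ = ΣA·y / ΣA = 47.165 mm.
Transfer each piece to the centroidal x-axis using Ī + A·d² with d = y − 47.165:
  flange: d = -41.165 mm → contributes +4 300 534 mm⁴
  web: d = 64.835 mm → contributes +12 059 047 mm⁴
Total I = 16 359 581 mm⁴.

Ix ≈ 1.64 × 10⁷ mm⁴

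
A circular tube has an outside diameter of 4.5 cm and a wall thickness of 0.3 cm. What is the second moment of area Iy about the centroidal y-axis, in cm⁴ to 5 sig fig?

Iy ≈ 8.7728 cm⁴

Split into non-overlapping primitives; take the origin at the lower-left of the bounding box.
Outer circle: ⌀4.5, A = 15.90431 cm², x = 2.25 cm, Ī = 20.1289 cm⁴.
Bore (subtracted): ⌀3.9, A = 11.94591 cm², x = 2.25 cm, Ī = 11.35608 cm⁴.
By symmetry the centroid is at mid-width, x̄ = 2.25 cm.
All pieces are centred on the centroidal y-axis, so I = ΣĪ (holes subtracted) = 8.772819 cm⁴.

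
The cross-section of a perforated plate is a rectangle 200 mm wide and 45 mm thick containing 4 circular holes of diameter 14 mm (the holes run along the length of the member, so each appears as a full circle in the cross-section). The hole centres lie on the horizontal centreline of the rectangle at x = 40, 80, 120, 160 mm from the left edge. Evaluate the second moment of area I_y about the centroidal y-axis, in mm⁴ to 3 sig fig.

Treat the section as a set of non-overlapping primitives; coordinates are from the bounding-box lower-left.
Plate: 200 × 45, A = 9 000 mm², x = 100 mm, Ī = 30 000 000 mm⁴.
Hole 1 (subtracted): ⌀14, A = 153.94 mm², x = 40 mm, Ī = 1885.7 mm⁴.
Hole 2 (subtracted): ⌀14, A = 153.94 mm², x = 80 mm, Ī = 1885.7 mm⁴.
Hole 3 (subtracted): ⌀14, A = 153.94 mm², x = 120 mm, Ī = 1885.7 mm⁴.
Hole 4 (subtracted): ⌀14, A = 153.94 mm², x = 160 mm, Ī = 1885.7 mm⁴.
By symmetry the centroid is at mid-width, x̄ = 100 mm.
Transfer each piece to the centroidal y-axis using Ī + A·d² with d = x − 100:
  plate: d = 0 mm → contributes +30 000 000 mm⁴
  hole 1: d = -60 mm → contributes −556 063 mm⁴
  hole 2: d = -20 mm → contributes −63 461 mm⁴
  hole 3: d = 20 mm → contributes −63 461 mm⁴
  hole 4: d = 60 mm → contributes −556 063 mm⁴
Total I = 28 760 953 mm⁴.

I_y ≈ 2.88 × 10⁷ mm⁴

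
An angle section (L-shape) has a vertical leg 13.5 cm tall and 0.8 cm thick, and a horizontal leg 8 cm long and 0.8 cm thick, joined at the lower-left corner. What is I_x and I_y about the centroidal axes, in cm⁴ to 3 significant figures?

Decompose the section into non-overlapping parts with the origin at the bottom-left of its bounding rectangle.
Vertical leg: 0.8 × 13.5, A = 10.8 cm², y = 6.75 cm, Ī = 164.03 cm⁴.
Horizontal leg (remainder): 7.2 × 0.8, A = 5.76 cm², y = 0.4 cm, Ī = 0.3072 cm⁴.
Centroid: ȳ = ΣA·y / ΣA = 4.5413 cm.
Transfer each piece to the centroidal x-axis using Ī + A·d² with d = y − 4.5413:
  vertical leg: d = 2.2087 cm → contributes +216.71 cm⁴
  horizontal leg (remainder): d = -4.1413 cm → contributes +99.094 cm⁴
Total I = 315.8 cm⁴.
For the y-axis: x̄ = 1.7913 cm.
Repeating about the centroidal y-axis gives I_y = 85.564 cm⁴.

I_x ≈ 316 cm⁴, I_y ≈ 85.6 cm⁴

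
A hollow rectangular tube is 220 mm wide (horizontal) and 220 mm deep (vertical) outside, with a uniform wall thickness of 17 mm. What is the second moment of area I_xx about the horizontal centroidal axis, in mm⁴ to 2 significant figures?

Break the section into simple shapes (no overlaps), measuring from the bottom-left corner of the bounding box.
Outer rectangle: 220 × 220, A = 48 400 mm², y = 110 mm, Ī = 195 213 333 mm⁴.
Inner void (subtracted): 186 × 186, A = 34 596 mm², y = 110 mm, Ī = 99 740 268 mm⁴.
By symmetry the centroid is at mid-height, ȳ = 110 mm.
All pieces are centred on the horizontal centroidal axis, so I = ΣĪ (holes subtracted) = 95 473 065 mm⁴.

I_xx ≈ 9.5 × 10⁷ mm⁴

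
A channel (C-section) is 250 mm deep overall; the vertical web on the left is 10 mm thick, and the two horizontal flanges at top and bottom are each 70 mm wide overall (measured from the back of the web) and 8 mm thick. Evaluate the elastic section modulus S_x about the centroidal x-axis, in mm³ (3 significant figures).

S_x ≈ 2.17 × 10⁵ mm³

Break the section into simple shapes (no overlaps), measuring from the bottom-left corner of the bounding box.
Web: 10 × 250, A = 2 500 mm², y = 125 mm, Ī = 13 020 833 mm⁴.
Top flange (beyond web): 60 × 8, A = 480 mm², y = 246 mm, Ī = 2 560 mm⁴.
Bottom flange (beyond web): 60 × 8, A = 480 mm², y = 4 mm, Ī = 2 560 mm⁴.
By symmetry the centroid is at mid-height, ȳ = 125 mm.
Transfer each piece to the centroidal x-axis using Ī + A·d² with d = y − 125:
  web: d = 0 mm → contributes +13 020 833 mm⁴
  top flange (beyond web): d = 121 mm → contributes +7 030 240 mm⁴
  bottom flange (beyond web): d = -121 mm → contributes +7 030 240 mm⁴
Total I = 27 081 313 mm⁴.
Extreme fibre distance c = 125 mm; S = I/c = 216 651 mm³.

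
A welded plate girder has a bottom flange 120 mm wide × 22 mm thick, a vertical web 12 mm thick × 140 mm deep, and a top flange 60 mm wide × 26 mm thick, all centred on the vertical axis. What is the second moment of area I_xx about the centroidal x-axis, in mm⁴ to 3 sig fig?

Treat the section as a set of non-overlapping primitives; coordinates are from the bounding-box lower-left.
Bottom plate: 120 × 22, A = 2 640 mm², y = 11 mm, Ī = 106 480 mm⁴.
Web plate: 12 × 140, A = 1 680 mm², y = 92 mm, Ī = 2 744 000 mm⁴.
Top plate: 60 × 26, A = 1 560 mm², y = 175 mm, Ī = 87 880 mm⁴.
Centroid: ȳ = ΣA·y / ΣA = 77.653 mm.
Transfer each piece to the centroidal x-axis using Ī + A·d² with d = y − 77.653:
  bottom plate: d = -66.653 mm → contributes +11 835 025 mm⁴
  web plate: d = 14.347 mm → contributes +3 089 802 mm⁴
  top plate: d = 97.347 mm → contributes +14 871 105 mm⁴
Total I = 29 795 932 mm⁴.

I_xx ≈ 2.98 × 10⁷ mm⁴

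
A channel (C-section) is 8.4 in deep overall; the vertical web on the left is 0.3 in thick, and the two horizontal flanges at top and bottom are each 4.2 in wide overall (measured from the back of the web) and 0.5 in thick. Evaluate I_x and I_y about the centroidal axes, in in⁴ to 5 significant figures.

I_x ≈ 75.749 in⁴, I_y ≈ 11.713 in⁴

Split into non-overlapping primitives; take the origin at the lower-left of the bounding box.
Web: 0.3 × 8.4, A = 2.52 in², y = 4.2 in, Ī = 14.8176 in⁴.
Top flange (beyond web): 3.9 × 0.5, A = 1.95 in², y = 8.15 in, Ī = 0.040625 in⁴.
Bottom flange (beyond web): 3.9 × 0.5, A = 1.95 in², y = 0.25 in, Ī = 0.040625 in⁴.
By symmetry the centroid is at mid-height, ȳ = 4.2 in.
Transfer each piece to the centroidal x-axis using Ī + A·d² with d = y − 4.2:
  web: d = 0 in → contributes +14.8176 in⁴
  top flange (beyond web): d = 3.95 in → contributes +30.4655 in⁴
  bottom flange (beyond web): d = -3.95 in → contributes +30.4655 in⁴
Total I = 75.7486 in⁴.
For the y-axis: x̄ = 1.425701 in.
Repeating about the centroidal y-axis gives I_y = 11.71316 in⁴.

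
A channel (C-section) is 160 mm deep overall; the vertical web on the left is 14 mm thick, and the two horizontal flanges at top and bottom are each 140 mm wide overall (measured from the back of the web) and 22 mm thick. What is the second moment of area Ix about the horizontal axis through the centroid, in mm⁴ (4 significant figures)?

Ix ≈ 3.140 × 10⁷ mm⁴

Treat the section as a set of non-overlapping primitives; coordinates are from the bounding-box lower-left.
Web: 14 × 160, A = 2 240 mm², y = 80 mm, Ī = 4 778 667 mm⁴.
Top flange (beyond web): 126 × 22, A = 2 772 mm², y = 149 mm, Ī = 111 804 mm⁴.
Bottom flange (beyond web): 126 × 22, A = 2 772 mm², y = 11 mm, Ī = 111 804 mm⁴.
By symmetry the centroid is at mid-height, ȳ = 80 mm.
Transfer each piece to the horizontal axis through the centroid using Ī + A·d² with d = y − 80:
  web: d = 0 mm → contributes +4 778 667 mm⁴
  top flange (beyond web): d = 69 mm → contributes +13 309 296 mm⁴
  bottom flange (beyond web): d = -69 mm → contributes +13 309 296 mm⁴
Total I = 31 397 259 mm⁴.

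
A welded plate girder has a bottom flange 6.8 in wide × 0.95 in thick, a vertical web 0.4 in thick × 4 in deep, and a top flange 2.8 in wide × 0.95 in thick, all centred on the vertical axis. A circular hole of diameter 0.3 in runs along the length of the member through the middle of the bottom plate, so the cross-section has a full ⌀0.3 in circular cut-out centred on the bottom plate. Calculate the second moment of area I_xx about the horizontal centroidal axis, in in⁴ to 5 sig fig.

Treat the section as a set of non-overlapping primitives; coordinates are from the bounding-box lower-left.
Bottom plate: 6.8 × 0.95, A = 6.46 in², y = 0.475 in, Ī = 0.4858458 in⁴.
Web plate: 0.4 × 4, A = 1.6 in², y = 2.95 in, Ī = 2.133333 in⁴.
Top plate: 2.8 × 0.95, A = 2.66 in², y = 5.425 in, Ī = 0.2000542 in⁴.
Hole (subtracted): ⌀0.3, A = 0.07068583 in², y = 0.475 in, Ī = 0.0003976078 in⁴.
Centroid: ȳ = ΣA·y / ΣA = 2.083273 in.
Transfer each piece to the horizontal centroidal axis using Ī + A·d² with d = y − 2.083273:
  bottom plate: d = -1.608273 in → contributes +17.1949 in⁴
  web plate: d = 0.8667274 in → contributes +3.33528 in⁴
  top plate: d = 3.341727 in → contributes +29.90465 in⁴
  hole: d = -1.608273 in → contributes −0.1832294 in⁴
Total I = 50.2516 in⁴.

I_xx ≈ 50.252 in⁴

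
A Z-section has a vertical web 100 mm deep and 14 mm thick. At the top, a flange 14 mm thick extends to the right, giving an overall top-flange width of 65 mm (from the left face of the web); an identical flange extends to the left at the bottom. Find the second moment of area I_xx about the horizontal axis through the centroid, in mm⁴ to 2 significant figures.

Decompose the section into non-overlapping parts with the origin at the bottom-left of its bounding rectangle.
Web: 14 × 100, A = 1 400 mm², y = 50 mm, Ī = 1 166 667 mm⁴.
Top flange (beyond web): 51 × 14, A = 714 mm², y = 93 mm, Ī = 11 662 mm⁴.
Bottom flange (beyond web): 51 × 14, A = 714 mm², y = 7 mm, Ī = 11 662 mm⁴.
Centroid: ȳ = ΣA·y / ΣA = 50 mm.
Transfer each piece to the horizontal axis through the centroid using Ī + A·d² with d = y − 50:
  web: d = 0 mm → contributes +1 166 667 mm⁴
  top flange (beyond web): d = 43 mm → contributes +1 331 848 mm⁴
  bottom flange (beyond web): d = -43 mm → contributes +1 331 848 mm⁴
Total I = 3 830 363 mm⁴.

I_xx ≈ 3.8 × 10⁶ mm⁴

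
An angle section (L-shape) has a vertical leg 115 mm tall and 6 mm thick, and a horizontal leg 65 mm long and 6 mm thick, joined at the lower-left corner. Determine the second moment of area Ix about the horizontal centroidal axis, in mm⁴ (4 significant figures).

Ix ≈ 1.456 × 10⁶ mm⁴

Decompose the section into non-overlapping parts with the origin at the bottom-left of its bounding rectangle.
Vertical leg: 6 × 115, A = 690 mm², y = 57.5 mm, Ī = 760 438 mm⁴.
Horizontal leg (remainder): 59 × 6, A = 354 mm², y = 3 mm, Ī = 1 062 mm⁴.
Centroid: ȳ = ΣA·y / ΣA = 39.0201 mm.
Transfer each piece to the horizontal centroidal axis using Ī + A·d² with d = y − 39.0201:
  vertical leg: d = 18.4799 mm → contributes +996 077 mm⁴
  horizontal leg (remainder): d = -36.0201 mm → contributes +460 359 mm⁴
Total I = 1 456 436 mm⁴.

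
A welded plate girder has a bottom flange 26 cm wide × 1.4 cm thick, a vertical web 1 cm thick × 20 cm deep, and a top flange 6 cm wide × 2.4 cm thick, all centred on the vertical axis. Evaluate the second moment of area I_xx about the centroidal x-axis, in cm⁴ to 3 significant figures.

Split into non-overlapping primitives; take the origin at the lower-left of the bounding box.
Bottom plate: 26 × 1.4, A = 36.4 cm², y = 0.7 cm, Ī = 5.9453 cm⁴.
Web plate: 1 × 20, A = 20 cm², y = 11.4 cm, Ī = 666.67 cm⁴.
Top plate: 6 × 2.4, A = 14.4 cm², y = 22.6 cm, Ī = 6.912 cm⁴.
Centroid: ȳ = ΣA·y / ΣA = 8.1768 cm.
Transfer each piece to the centroidal x-axis using Ī + A·d² with d = y − 8.1768:
  bottom plate: d = -7.4768 cm → contributes +2040.8 cm⁴
  web plate: d = 3.2232 cm → contributes +874.44 cm⁴
  top plate: d = 14.423 cm → contributes +3002.5 cm⁴
Total I = 5917.8 cm⁴.

I_xx ≈ 5920 cm⁴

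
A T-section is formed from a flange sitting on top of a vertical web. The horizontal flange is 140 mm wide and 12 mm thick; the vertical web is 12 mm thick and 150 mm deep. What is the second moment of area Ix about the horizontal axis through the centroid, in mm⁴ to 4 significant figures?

Split into non-overlapping primitives; take the origin at the lower-left of the bounding box.
Flange: 140 × 12, A = 1 680 mm², y = 156 mm, Ī = 20 160 mm⁴.
Web: 12 × 150, A = 1 800 mm², y = 75 mm, Ī = 3 375 000 mm⁴.
Centroid: ȳ = ΣA·y / ΣA = 114.103 mm.
Transfer each piece to the horizontal axis through the centroid using Ī + A·d² with d = y − 114.103:
  flange: d = 41.8966 mm → contributes +2 969 099 mm⁴
  web: d = -39.1034 mm → contributes +6 127 343 mm⁴
Total I = 9 096 443 mm⁴.

Ix ≈ 9.096 × 10⁶ mm⁴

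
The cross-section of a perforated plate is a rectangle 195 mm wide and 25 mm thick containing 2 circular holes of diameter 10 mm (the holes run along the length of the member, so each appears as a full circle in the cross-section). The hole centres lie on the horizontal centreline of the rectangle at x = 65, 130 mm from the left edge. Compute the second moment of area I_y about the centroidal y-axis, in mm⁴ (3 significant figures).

Break the section into simple shapes (no overlaps), measuring from the bottom-left corner of the bounding box.
Plate: 195 × 25, A = 4 875 mm², x = 97.5 mm, Ī = 15 447 656 mm⁴.
Hole 1 (subtracted): ⌀10, A = 78.54 mm², x = 65 mm, Ī = 490.87 mm⁴.
Hole 2 (subtracted): ⌀10, A = 78.54 mm², x = 130 mm, Ī = 490.87 mm⁴.
By symmetry the centroid is at mid-width, x̄ = 97.5 mm.
Transfer each piece to the centroidal y-axis using Ī + A·d² with d = x − 97.5:
  plate: d = 0 mm → contributes +15 447 656 mm⁴
  hole 1: d = -32.5 mm → contributes −83 449 mm⁴
  hole 2: d = 32.5 mm → contributes −83 449 mm⁴
Total I = 15 280 759 mm⁴.

I_y ≈ 1.53 × 10⁷ mm⁴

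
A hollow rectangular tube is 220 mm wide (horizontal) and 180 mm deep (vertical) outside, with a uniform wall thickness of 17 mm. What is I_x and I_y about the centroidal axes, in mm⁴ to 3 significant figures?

I_x ≈ 5.87 × 10⁷ mm⁴, I_y ≈ 8.14 × 10⁷ mm⁴

Treat the section as a set of non-overlapping primitives; coordinates are from the bounding-box lower-left.
Outer rectangle: 220 × 180, A = 39 600 mm², y = 90 mm, Ī = 106 920 000 mm⁴.
Inner void (subtracted): 186 × 146, A = 27 156 mm², y = 90 mm, Ī = 48 238 108 mm⁴.
By symmetry the centroid is at mid-height, ȳ = 90 mm.
All pieces are centred on the centroidal x-axis, so I = ΣĪ (holes subtracted) = 58 681 892 mm⁴.
Repeating about the centroidal y-axis gives I_y = 81 429 252 mm⁴.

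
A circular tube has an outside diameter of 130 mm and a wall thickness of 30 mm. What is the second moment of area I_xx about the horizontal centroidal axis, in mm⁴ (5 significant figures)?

Split into non-overlapping primitives; take the origin at the lower-left of the bounding box.
Outer circle: ⌀130, A = 13273.23 mm², y = 65 mm, Ī = 14 019 848 mm⁴.
Bore (subtracted): ⌀70, A = 3848.451 mm², y = 65 mm, Ī = 1 178 588 mm⁴.
By symmetry the centroid is at mid-height, ȳ = 65 mm.
All pieces are centred on the horizontal centroidal axis, so I = ΣĪ (holes subtracted) = 12 841 260 mm⁴.

I_xx ≈ 1.2841 × 10⁷ mm⁴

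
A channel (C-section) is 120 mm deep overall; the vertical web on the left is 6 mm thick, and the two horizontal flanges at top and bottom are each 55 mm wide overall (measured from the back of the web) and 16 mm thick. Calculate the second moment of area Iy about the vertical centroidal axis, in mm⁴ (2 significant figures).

Split into non-overlapping primitives; take the origin at the lower-left of the bounding box.
Web: 6 × 120, A = 720 mm², x = 3 mm, Ī = 2 160 mm⁴.
Top flange (beyond web): 49 × 16, A = 784 mm², x = 30.5 mm, Ī = 156 865 mm⁴.
Bottom flange (beyond web): 49 × 16, A = 784 mm², x = 30.5 mm, Ī = 156 865 mm⁴.
Centroid: x̄ = ΣA·x / ΣA = 21.85 mm.
Transfer each piece to the vertical centroidal axis using Ī + A·d² with d = x − 21.85:
  web: d = -18.85 mm → contributes +257 888 mm⁴
  top flange (beyond web): d = 8.654 mm → contributes +215 578 mm⁴
  bottom flange (beyond web): d = 8.654 mm → contributes +215 578 mm⁴
Total I = 689 045 mm⁴.

Iy ≈ 6.9 × 10⁵ mm⁴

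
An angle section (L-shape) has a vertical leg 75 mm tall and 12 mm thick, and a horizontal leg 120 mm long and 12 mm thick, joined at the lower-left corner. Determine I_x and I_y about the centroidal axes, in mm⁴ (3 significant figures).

I_x ≈ 9.64 × 10⁵ mm⁴, I_y ≈ 3.18 × 10⁶ mm⁴

Split into non-overlapping primitives; take the origin at the lower-left of the bounding box.
Vertical leg: 12 × 75, A = 900 mm², y = 37.5 mm, Ī = 421 875 mm⁴.
Horizontal leg (remainder): 108 × 12, A = 1 296 mm², y = 6 mm, Ī = 15 552 mm⁴.
Centroid: ȳ = ΣA·y / ΣA = 18.91 mm.
Transfer each piece to the centroidal x-axis using Ī + A·d² with d = y − 18.91:
  vertical leg: d = 18.59 mm → contributes +732 910 mm⁴
  horizontal leg (remainder): d = -12.91 mm → contributes +231 548 mm⁴
Total I = 964 458 mm⁴.
For the y-axis: x̄ = 41.41 mm.
Repeating about the centroidal y-axis gives I_y = 3 182 643 mm⁴.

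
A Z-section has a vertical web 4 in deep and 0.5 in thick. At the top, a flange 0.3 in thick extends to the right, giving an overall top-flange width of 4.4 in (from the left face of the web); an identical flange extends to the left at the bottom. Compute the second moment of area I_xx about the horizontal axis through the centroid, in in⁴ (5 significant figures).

I_xx ≈ 10.693 in⁴

Decompose the section into non-overlapping parts with the origin at the bottom-left of its bounding rectangle.
Web: 0.5 × 4, A = 2 in², y = 2 in, Ī = 2.666667 in⁴.
Top flange (beyond web): 3.9 × 0.3, A = 1.17 in², y = 3.85 in, Ī = 0.008775 in⁴.
Bottom flange (beyond web): 3.9 × 0.3, A = 1.17 in², y = 0.15 in, Ī = 0.008775 in⁴.
Centroid: ȳ = ΣA·y / ΣA = 2 in.
Transfer each piece to the horizontal axis through the centroid using Ī + A·d² with d = y − 2:
  web: d = 0 in → contributes +2.666667 in⁴
  top flange (beyond web): d = 1.85 in → contributes +4.0131 in⁴
  bottom flange (beyond web): d = -1.85 in → contributes +4.0131 in⁴
Total I = 10.69287 in⁴.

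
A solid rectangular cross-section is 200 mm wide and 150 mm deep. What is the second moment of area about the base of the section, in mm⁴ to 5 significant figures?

The section: 200 × 150, A = 30 000 mm², y = 75 mm, Ī = 56 250 000 mm⁴.
Transfer it to the bottom edge using Ī + A·d² with d = y − 0:
  the section: d = 75 mm → contributes +225 000 000 mm⁴
Total I = 225 000 000 mm⁴.

I_base ≈ 2.2500 × 10⁸ mm⁴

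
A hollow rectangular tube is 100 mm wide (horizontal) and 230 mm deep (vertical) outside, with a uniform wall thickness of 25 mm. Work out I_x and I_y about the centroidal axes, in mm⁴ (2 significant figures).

I_x ≈ 7.7 × 10⁷ mm⁴, I_y ≈ 1.7 × 10⁷ mm⁴

Break the section into simple shapes (no overlaps), measuring from the bottom-left corner of the bounding box.
Outer rectangle: 100 × 230, A = 23 000 mm², y = 115 mm, Ī = 101 391 667 mm⁴.
Inner void (subtracted): 50 × 180, A = 9 000 mm², y = 115 mm, Ī = 24 300 000 mm⁴.
By symmetry the centroid is at mid-height, ȳ = 115 mm.
All pieces are centred on the centroidal x-axis, so I = ΣĪ (holes subtracted) = 77 091 667 mm⁴.
Repeating about the centroidal y-axis gives I_y = 17 291 667 mm⁴.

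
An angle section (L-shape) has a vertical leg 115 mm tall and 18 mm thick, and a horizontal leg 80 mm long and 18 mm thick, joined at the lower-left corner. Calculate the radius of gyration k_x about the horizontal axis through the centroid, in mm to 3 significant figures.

k_x ≈ 35.5 mm

Decompose the section into non-overlapping parts with the origin at the bottom-left of its bounding rectangle.
Vertical leg: 18 × 115, A = 2 070 mm², y = 57.5 mm, Ī = 2 281 313 mm⁴.
Horizontal leg (remainder): 62 × 18, A = 1 116 mm², y = 9 mm, Ī = 30 132 mm⁴.
Centroid: ȳ = ΣA·y / ΣA = 40.511 mm.
Transfer each piece to the horizontal axis through the centroid using Ī + A·d² with d = y − 40.511:
  vertical leg: d = 16.989 mm → contributes +2 878 748 mm⁴
  horizontal leg (remainder): d = -31.511 mm → contributes +1 138 278 mm⁴
Total I = 4 017 025 mm⁴.
Radius of gyration: k = √(I/A) = √(4 017 025 / 3 186) = 35.508 mm.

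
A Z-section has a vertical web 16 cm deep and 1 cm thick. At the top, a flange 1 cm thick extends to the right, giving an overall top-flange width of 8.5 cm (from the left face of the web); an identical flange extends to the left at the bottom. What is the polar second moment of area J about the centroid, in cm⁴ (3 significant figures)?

Treat the section as a set of non-overlapping primitives; coordinates are from the bounding-box lower-left.
Web: 1 × 16, A = 16 cm², y = 8 cm, Ī = 341.33 cm⁴.
Top flange (beyond web): 7.5 × 1, A = 7.5 cm², y = 15.5 cm, Ī = 0.625 cm⁴.
Bottom flange (beyond web): 7.5 × 1, A = 7.5 cm², y = 0.5 cm, Ī = 0.625 cm⁴.
Centroid: ȳ = ΣA·y / ΣA = 8 cm.
Transfer each piece to the centroidal x-axis using Ī + A·d² with d = y − 8:
  web: d = 0 cm → contributes +341.33 cm⁴
  top flange (beyond web): d = 7.5 cm → contributes +422.5 cm⁴
  bottom flange (beyond web): d = -7.5 cm → contributes +422.5 cm⁴
Total I = 1186.3 cm⁴.
For the y-axis: x̄ = 8 cm.
Repeating about the centroidal y-axis gives I_y = 342.58 cm⁴.
Polar second moment: J = I_x + I_y = 1528.9 cm⁴.

J ≈ 1530 cm⁴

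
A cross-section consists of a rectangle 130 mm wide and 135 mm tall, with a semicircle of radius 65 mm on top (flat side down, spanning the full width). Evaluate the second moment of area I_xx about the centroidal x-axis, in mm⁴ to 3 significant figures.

Treat the section as a set of non-overlapping primitives; coordinates are from the bounding-box lower-left.
Rectangular body: 130 × 135, A = 17 550 mm², y = 67.5 mm, Ī = 26 654 063 mm⁴.
Semicircular cap: semicircle r = 65, A = 6636.6 mm², y = 162.59 mm, Ī = 1 959 230 mm⁴.
Centroid: ȳ = ΣA·y / ΣA = 93.591 mm.
Transfer each piece to the centroidal x-axis using Ī + A·d² with d = y − 93.591:
  rectangular body: d = -26.091 mm → contributes +38 601 125 mm⁴
  semicircular cap: d = 68.996 mm → contributes +33 552 287 mm⁴
Total I = 72 153 412 mm⁴.

I_xx ≈ 7.22 × 10⁷ mm⁴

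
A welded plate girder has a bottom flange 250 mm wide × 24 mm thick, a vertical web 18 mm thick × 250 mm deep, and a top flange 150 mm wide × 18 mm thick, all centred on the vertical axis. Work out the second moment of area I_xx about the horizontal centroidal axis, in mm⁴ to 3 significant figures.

Treat the section as a set of non-overlapping primitives; coordinates are from the bounding-box lower-left.
Bottom plate: 250 × 24, A = 6 000 mm², y = 12 mm, Ī = 288 000 mm⁴.
Web plate: 18 × 250, A = 4 500 mm², y = 149 mm, Ī = 23 437 500 mm⁴.
Top plate: 150 × 18, A = 2 700 mm², y = 283 mm, Ī = 72 900 mm⁴.
Centroid: ȳ = ΣA·y / ΣA = 114.14 mm.
Transfer each piece to the horizontal centroidal axis using Ī + A·d² with d = y − 114.14:
  bottom plate: d = -102.14 mm → contributes +62 879 021 mm⁴
  web plate: d = 34.864 mm → contributes +28 907 129 mm⁴
  top plate: d = 168.86 mm → contributes +77 063 205 mm⁴
Total I = 168 849 355 mm⁴.

I_xx ≈ 1.69 × 10⁸ mm⁴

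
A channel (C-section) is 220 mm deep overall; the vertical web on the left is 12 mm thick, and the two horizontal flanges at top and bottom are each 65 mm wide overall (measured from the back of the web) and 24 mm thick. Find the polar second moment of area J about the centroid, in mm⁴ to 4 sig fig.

J ≈ 3.720 × 10⁷ mm⁴

Treat the section as a set of non-overlapping primitives; coordinates are from the bounding-box lower-left.
Web: 12 × 220, A = 2 640 mm², y = 110 mm, Ī = 10 648 000 mm⁴.
Top flange (beyond web): 53 × 24, A = 1 272 mm², y = 208 mm, Ī = 61 056 mm⁴.
Bottom flange (beyond web): 53 × 24, A = 1 272 mm², y = 12 mm, Ī = 61 056 mm⁴.
By symmetry the centroid is at mid-height, ȳ = 110 mm.
Transfer each piece to the centroidal x-axis using Ī + A·d² with d = y − 110:
  web: d = 0 mm → contributes +10 648 000 mm⁴
  top flange (beyond web): d = 98 mm → contributes +12 277 344 mm⁴
  bottom flange (beyond web): d = -98 mm → contributes +12 277 344 mm⁴
Total I = 35 202 688 mm⁴.
For the y-axis: x̄ = 21.9491 mm.
Repeating about the centroidal y-axis gives I_y = 1 995 619 mm⁴.
Polar second moment: J = I_x + I_y = 37 198 307 mm⁴.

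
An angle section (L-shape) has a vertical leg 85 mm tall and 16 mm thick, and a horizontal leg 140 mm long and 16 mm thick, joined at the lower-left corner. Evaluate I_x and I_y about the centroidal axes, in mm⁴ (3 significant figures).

I_x ≈ 1.82 × 10⁶ mm⁴, I_y ≈ 6.52 × 10⁶ mm⁴

Decompose the section into non-overlapping parts with the origin at the bottom-left of its bounding rectangle.
Vertical leg: 16 × 85, A = 1 360 mm², y = 42.5 mm, Ī = 818 833 mm⁴.
Horizontal leg (remainder): 124 × 16, A = 1 984 mm², y = 8 mm, Ī = 42 325 mm⁴.
Centroid: ȳ = ΣA·y / ΣA = 22.031 mm.
Transfer each piece to the centroidal x-axis using Ī + A·d² with d = y − 22.031:
  vertical leg: d = 20.469 mm → contributes +1 388 640 mm⁴
  horizontal leg (remainder): d = -14.031 mm → contributes +432 919 mm⁴
Total I = 1 821 559 mm⁴.
For the y-axis: x̄ = 49.531 mm.
Repeating about the centroidal y-axis gives I_y = 6 524 939 mm⁴.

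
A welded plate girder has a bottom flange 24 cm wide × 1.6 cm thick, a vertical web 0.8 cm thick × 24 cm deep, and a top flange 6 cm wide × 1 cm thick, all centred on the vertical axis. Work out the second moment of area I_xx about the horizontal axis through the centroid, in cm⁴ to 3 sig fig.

Break the section into simple shapes (no overlaps), measuring from the bottom-left corner of the bounding box.
Bottom plate: 24 × 1.6, A = 38.4 cm², y = 0.8 cm, Ī = 8.192 cm⁴.
Web plate: 0.8 × 24, A = 19.2 cm², y = 13.6 cm, Ī = 921.6 cm⁴.
Top plate: 6 × 1, A = 6 cm², y = 26.1 cm, Ī = 0.5 cm⁴.
Centroid: ȳ = ΣA·y / ΣA = 7.0509 cm.
Transfer each piece to the horizontal axis through the centroid using Ī + A·d² with d = y − 7.0509:
  bottom plate: d = -6.2509 cm → contributes +1508.6 cm⁴
  web plate: d = 6.5491 cm → contributes +1745.1 cm⁴
  top plate: d = 19.049 cm → contributes +2177.7 cm⁴
Total I = 5431.4 cm⁴.

I_xx ≈ 5430 cm⁴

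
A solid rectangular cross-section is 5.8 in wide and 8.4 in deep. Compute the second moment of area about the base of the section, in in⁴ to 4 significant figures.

The section: 5.8 × 8.4, A = 48.72 in², y = 4.2 in, Ī = 286.474 in⁴.
Transfer it to the base of the section using Ī + A·d² with d = y − 0:
  the section: d = 4.2 in → contributes +1145.89 in⁴
Total I = 1145.89 in⁴.

I_base ≈ 1146 in⁴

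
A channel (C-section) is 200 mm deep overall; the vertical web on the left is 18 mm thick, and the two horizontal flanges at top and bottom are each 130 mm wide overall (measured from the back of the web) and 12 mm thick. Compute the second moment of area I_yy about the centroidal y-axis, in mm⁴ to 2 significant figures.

Split into non-overlapping primitives; take the origin at the lower-left of the bounding box.
Web: 18 × 200, A = 3 600 mm², x = 9 mm, Ī = 97 200 mm⁴.
Top flange (beyond web): 112 × 12, A = 1 344 mm², x = 74 mm, Ī = 1 404 928 mm⁴.
Bottom flange (beyond web): 112 × 12, A = 1 344 mm², x = 74 mm, Ī = 1 404 928 mm⁴.
Centroid: x̄ = ΣA·x / ΣA = 36.79 mm.
Transfer each piece to the centroidal y-axis using Ī + A·d² with d = x − 36.79:
  web: d = -27.79 mm → contributes +2 876 674 mm⁴
  top flange (beyond web): d = 37.21 mm → contributes +3 266 183 mm⁴
  bottom flange (beyond web): d = 37.21 mm → contributes +3 266 183 mm⁴
Total I = 9 409 041 mm⁴.

I_yy ≈ 9.4 × 10⁶ mm⁴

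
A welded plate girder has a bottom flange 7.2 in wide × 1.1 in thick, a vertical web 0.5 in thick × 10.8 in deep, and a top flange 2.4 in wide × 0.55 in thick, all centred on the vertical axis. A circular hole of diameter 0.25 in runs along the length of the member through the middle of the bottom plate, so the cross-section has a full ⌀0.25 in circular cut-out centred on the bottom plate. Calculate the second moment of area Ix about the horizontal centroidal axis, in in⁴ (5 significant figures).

Ix ≈ 268.41 in⁴

Break the section into simple shapes (no overlaps), measuring from the bottom-left corner of the bounding box.
Bottom plate: 7.2 × 1.1, A = 7.92 in², y = 0.55 in, Ī = 0.7986 in⁴.
Web plate: 0.5 × 10.8, A = 5.4 in², y = 6.5 in, Ī = 52.488 in⁴.
Top plate: 2.4 × 0.55, A = 1.32 in², y = 12.175 in, Ī = 0.033275 in⁴.
Hole (subtracted): ⌀0.25, A = 0.04908739 in², y = 0.55 in, Ī = 0.0001917476 in⁴.
Centroid: ȳ = ΣA·y / ΣA = 3.803738 in.
Transfer each piece to the horizontal centroidal axis using Ī + A·d² with d = y − 3.803738:
  bottom plate: d = -3.253738 in → contributes +84.64612 in⁴
  web plate: d = 2.696262 in → contributes +91.74509 in⁴
  top plate: d = 8.371262 in → contributes +92.53628 in⁴
  hole: d = -3.253738 in → contributes −0.5198705 in⁴
Total I = 268.4076 in⁴.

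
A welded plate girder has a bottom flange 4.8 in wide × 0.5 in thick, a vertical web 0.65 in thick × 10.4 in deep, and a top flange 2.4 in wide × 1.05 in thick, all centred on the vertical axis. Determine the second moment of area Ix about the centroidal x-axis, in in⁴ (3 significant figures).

Ix ≈ 215 in⁴

Break the section into simple shapes (no overlaps), measuring from the bottom-left corner of the bounding box.
Bottom plate: 4.8 × 0.5, A = 2.4 in², y = 0.25 in, Ī = 0.05 in⁴.
Web plate: 0.65 × 10.4, A = 6.76 in², y = 5.7 in, Ī = 60.93 in⁴.
Top plate: 2.4 × 1.05, A = 2.52 in², y = 11.425 in, Ī = 0.23153 in⁴.
Centroid: ȳ = ΣA·y / ΣA = 5.8153 in.
Transfer each piece to the centroidal x-axis using Ī + A·d² with d = y − 5.8153:
  bottom plate: d = -5.5653 in → contributes +74.385 in⁴
  web plate: d = -0.11533 in → contributes +61.02 in⁴
  top plate: d = 5.6097 in → contributes +79.532 in⁴
Total I = 214.94 in⁴.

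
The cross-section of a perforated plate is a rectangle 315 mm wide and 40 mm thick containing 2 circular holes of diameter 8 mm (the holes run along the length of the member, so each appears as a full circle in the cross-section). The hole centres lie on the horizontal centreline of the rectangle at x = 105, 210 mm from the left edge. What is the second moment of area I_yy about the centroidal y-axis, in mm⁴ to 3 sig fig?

I_yy ≈ 1.04 × 10⁸ mm⁴

Split into non-overlapping primitives; take the origin at the lower-left of the bounding box.
Plate: 315 × 40, A = 12 600 mm², x = 157.5 mm, Ī = 104 186 250 mm⁴.
Hole 1 (subtracted): ⌀8, A = 50.265 mm², x = 105 mm, Ī = 201.06 mm⁴.
Hole 2 (subtracted): ⌀8, A = 50.265 mm², x = 210 mm, Ī = 201.06 mm⁴.
By symmetry the centroid is at mid-width, x̄ = 157.5 mm.
Transfer each piece to the centroidal y-axis using Ī + A·d² with d = x − 157.5:
  plate: d = 0 mm → contributes +104 186 250 mm⁴
  hole 1: d = -52.5 mm → contributes −138 745 mm⁴
  hole 2: d = 52.5 mm → contributes −138 745 mm⁴
Total I = 103 908 759 mm⁴.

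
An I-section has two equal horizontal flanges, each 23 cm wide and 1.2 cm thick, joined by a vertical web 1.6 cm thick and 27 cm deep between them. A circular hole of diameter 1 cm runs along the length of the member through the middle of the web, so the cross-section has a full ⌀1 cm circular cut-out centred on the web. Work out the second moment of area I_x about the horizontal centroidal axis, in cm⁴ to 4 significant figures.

I_x ≈ 1.361 × 10⁴ cm⁴

Treat the section as a set of non-overlapping primitives; coordinates are from the bounding-box lower-left.
Bottom flange: 23 × 1.2, A = 27.6 cm², y = 0.6 cm, Ī = 3.312 cm⁴.
Web: 1.6 × 27, A = 43.2 cm², y = 14.7 cm, Ī = 2624.4 cm⁴.
Top flange: 23 × 1.2, A = 27.6 cm², y = 28.8 cm, Ī = 3.312 cm⁴.
Hole (subtracted): ⌀1, A = 0.785398 cm², y = 14.7 cm, Ī = 0.0490874 cm⁴.
By symmetry the centroid is at mid-height, ȳ = 14.7 cm.
Transfer each piece to the horizontal centroidal axis using Ī + A·d² with d = y − 14.7:
  bottom flange: d = -14.1 cm → contributes +5490.47 cm⁴
  web: d = 0 cm → contributes +2624.4 cm⁴
  top flange: d = 14.1 cm → contributes +5490.47 cm⁴
  hole: d = 0 cm → contributes −0.0490874 cm⁴
Total I = 13605.3 cm⁴.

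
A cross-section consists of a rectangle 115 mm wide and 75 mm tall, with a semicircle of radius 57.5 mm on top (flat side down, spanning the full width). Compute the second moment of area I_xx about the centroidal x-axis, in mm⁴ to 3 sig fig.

Split into non-overlapping primitives; take the origin at the lower-left of the bounding box.
Rectangular body: 115 × 75, A = 8 625 mm², y = 37.5 mm, Ī = 4 042 969 mm⁴.
Semicircular cap: semicircle r = 57.5, A = 5193.4 mm², y = 99.404 mm, Ī = 1 199 785 mm⁴.
Centroid: ȳ = ΣA·y / ΣA = 60.766 mm.
Transfer each piece to the centroidal x-axis using Ī + A·d² with d = y − 60.766:
  rectangular body: d = -23.266 mm → contributes +8 711 560 mm⁴
  semicircular cap: d = 38.638 mm → contributes +8 953 136 mm⁴
Total I = 17 664 696 mm⁴.

I_xx ≈ 1.77 × 10⁷ mm⁴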